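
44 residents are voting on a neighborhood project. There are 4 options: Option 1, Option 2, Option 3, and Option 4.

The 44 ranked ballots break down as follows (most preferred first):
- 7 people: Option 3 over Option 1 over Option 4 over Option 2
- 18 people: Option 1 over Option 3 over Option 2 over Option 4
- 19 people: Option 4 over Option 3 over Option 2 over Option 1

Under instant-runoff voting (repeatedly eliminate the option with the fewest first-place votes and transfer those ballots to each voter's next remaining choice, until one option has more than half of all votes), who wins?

Round 1: Option 1 18, Option 2 0, Option 3 7, Option 4 19. Option 2 eliminated.
Round 2: Option 1 18, Option 3 7, Option 4 19. Option 3 eliminated.
Round 3: Option 1 25, Option 4 19. Option 1 has a majority (≥23).

Option 1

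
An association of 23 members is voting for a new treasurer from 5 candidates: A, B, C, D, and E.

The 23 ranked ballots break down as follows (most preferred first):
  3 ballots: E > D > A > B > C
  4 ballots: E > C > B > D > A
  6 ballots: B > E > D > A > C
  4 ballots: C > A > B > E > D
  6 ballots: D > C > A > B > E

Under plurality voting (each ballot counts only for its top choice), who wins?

E

First-place votes: A 0, B 6, C 4, D 6, E 7.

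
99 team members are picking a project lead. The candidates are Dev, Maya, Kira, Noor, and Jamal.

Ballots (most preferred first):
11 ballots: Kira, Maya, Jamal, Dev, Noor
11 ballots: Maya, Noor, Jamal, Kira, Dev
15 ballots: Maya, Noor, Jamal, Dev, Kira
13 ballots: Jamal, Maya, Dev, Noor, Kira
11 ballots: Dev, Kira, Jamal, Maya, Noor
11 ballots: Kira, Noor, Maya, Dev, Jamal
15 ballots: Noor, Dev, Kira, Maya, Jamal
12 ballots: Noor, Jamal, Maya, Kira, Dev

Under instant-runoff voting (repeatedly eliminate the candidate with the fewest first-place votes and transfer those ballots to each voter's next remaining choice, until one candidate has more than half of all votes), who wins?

Round 1: Dev 11, Maya 26, Kira 22, Noor 27, Jamal 13. Dev eliminated.
Round 2: Maya 26, Kira 33, Noor 27, Jamal 13. Jamal eliminated.
Round 3: Maya 39, Kira 33, Noor 27. Noor eliminated.
Round 4: Maya 51, Kira 48. Maya has a majority (≥50).

Maya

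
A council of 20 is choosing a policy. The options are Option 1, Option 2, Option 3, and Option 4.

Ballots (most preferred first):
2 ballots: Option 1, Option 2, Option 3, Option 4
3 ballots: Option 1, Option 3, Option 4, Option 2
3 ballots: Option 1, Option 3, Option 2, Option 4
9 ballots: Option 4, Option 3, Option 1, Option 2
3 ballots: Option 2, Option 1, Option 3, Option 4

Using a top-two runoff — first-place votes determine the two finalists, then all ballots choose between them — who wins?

Round 1 first-place votes: Option 1 8, Option 2 3, Option 3 0, Option 4 9. Option 4 and Option 1 advance.
Runoff: Option 4 is ranked above Option 1 on 9 ballots, Option 1 above Option 4 on 11.

Option 1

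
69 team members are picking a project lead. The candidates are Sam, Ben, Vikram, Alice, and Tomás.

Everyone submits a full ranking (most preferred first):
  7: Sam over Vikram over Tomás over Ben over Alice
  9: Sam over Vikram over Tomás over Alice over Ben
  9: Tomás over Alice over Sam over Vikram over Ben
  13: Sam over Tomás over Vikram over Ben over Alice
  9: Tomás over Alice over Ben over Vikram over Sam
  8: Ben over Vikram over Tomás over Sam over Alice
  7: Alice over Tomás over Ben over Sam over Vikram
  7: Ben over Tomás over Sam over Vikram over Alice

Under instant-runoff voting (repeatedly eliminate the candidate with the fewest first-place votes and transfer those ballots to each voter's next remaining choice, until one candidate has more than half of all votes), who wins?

Round 1: Sam 29, Ben 15, Vikram 0, Alice 7, Tomás 18. Vikram eliminated.
Round 2: Sam 29, Ben 15, Alice 7, Tomás 18. Alice eliminated.
Round 3: Sam 29, Ben 15, Tomás 25. Ben eliminated.
Round 4: Sam 29, Tomás 40. Tomás has a majority (≥35).

Tomás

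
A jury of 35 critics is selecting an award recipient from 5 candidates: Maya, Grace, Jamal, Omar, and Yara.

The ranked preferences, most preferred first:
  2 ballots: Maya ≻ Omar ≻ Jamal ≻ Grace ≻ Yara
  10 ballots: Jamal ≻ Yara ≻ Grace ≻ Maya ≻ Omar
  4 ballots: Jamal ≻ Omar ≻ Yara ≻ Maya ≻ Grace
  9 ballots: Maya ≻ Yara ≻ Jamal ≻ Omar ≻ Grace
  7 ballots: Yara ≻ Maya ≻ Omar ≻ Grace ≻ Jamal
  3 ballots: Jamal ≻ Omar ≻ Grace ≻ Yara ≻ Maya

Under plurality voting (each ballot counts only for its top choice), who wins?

First-place votes: Maya 11, Grace 0, Jamal 17, Omar 0, Yara 7.

Jamal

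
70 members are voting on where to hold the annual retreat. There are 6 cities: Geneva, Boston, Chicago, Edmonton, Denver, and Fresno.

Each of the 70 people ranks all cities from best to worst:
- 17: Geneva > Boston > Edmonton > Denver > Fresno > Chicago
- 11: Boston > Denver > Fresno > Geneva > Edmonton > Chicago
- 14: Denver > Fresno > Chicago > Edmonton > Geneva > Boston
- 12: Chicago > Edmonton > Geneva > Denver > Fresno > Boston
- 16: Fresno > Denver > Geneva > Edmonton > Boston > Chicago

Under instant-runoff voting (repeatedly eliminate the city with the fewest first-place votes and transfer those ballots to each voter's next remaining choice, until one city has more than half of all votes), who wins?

Round 1: Geneva 17, Boston 11, Chicago 12, Edmonton 0, Denver 14, Fresno 16. Edmonton eliminated.
Round 2: Geneva 17, Boston 11, Chicago 12, Denver 14, Fresno 16. Boston eliminated.
Round 3: Geneva 17, Chicago 12, Denver 25, Fresno 16. Chicago eliminated.
Round 4: Geneva 29, Denver 25, Fresno 16. Fresno eliminated.
Round 5: Geneva 29, Denver 41. Denver has a majority (≥36).

Denver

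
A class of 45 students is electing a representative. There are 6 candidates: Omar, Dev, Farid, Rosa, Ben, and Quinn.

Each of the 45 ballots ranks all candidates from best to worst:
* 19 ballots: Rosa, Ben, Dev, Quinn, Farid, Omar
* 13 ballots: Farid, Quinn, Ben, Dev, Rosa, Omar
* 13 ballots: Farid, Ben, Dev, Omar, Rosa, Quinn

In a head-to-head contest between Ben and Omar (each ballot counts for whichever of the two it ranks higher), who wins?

Ben is ranked above Omar on 45 ballots; Omar above Ben on 0.

Ben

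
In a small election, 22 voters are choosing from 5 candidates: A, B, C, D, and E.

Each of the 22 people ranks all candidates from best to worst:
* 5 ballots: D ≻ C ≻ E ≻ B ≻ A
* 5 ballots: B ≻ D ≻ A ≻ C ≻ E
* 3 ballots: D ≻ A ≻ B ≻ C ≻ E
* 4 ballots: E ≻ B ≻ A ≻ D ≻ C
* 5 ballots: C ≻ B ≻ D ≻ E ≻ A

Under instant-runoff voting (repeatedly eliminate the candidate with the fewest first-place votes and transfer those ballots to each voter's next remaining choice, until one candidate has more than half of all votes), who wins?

Round 1: A 0, B 5, C 5, D 8, E 4. A eliminated.
Round 2: B 5, C 5, D 8, E 4. E eliminated.
Round 3: B 9, C 5, D 8. C eliminated.
Round 4: B 14, D 8. B has a majority (≥12).

B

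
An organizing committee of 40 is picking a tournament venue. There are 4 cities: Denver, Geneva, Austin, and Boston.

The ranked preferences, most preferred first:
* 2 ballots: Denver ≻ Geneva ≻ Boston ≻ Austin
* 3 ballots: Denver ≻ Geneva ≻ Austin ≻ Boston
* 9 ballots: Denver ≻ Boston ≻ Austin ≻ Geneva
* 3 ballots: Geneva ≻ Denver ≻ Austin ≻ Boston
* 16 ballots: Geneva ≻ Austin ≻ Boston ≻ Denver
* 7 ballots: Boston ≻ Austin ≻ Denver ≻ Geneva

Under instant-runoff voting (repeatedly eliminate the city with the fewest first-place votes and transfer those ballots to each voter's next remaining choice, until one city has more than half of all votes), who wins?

Round 1: Denver 14, Geneva 19, Austin 0, Boston 7. Austin eliminated.
Round 2: Denver 14, Geneva 19, Boston 7. Boston eliminated.
Round 3: Denver 21, Geneva 19. Denver has a majority (≥21).

Denver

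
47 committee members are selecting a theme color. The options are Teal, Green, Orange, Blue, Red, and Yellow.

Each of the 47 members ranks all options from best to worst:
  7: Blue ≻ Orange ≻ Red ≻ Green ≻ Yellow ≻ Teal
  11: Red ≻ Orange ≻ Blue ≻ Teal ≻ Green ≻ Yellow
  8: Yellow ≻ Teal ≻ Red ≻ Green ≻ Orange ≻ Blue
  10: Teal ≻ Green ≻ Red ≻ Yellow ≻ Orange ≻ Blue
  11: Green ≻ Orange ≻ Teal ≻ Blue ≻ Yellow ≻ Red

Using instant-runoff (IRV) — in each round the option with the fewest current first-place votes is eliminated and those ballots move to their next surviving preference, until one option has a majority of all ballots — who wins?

Teal

Round 1: Teal 10, Green 11, Orange 0, Blue 7, Red 11, Yellow 8. Orange eliminated.
Round 2: Teal 10, Green 11, Blue 7, Red 11, Yellow 8. Blue eliminated.
Round 3: Teal 10, Green 11, Red 18, Yellow 8. Yellow eliminated.
Round 4: Teal 18, Green 11, Red 18. Green eliminated.
Round 5: Teal 29, Red 18. Teal has a majority (≥24).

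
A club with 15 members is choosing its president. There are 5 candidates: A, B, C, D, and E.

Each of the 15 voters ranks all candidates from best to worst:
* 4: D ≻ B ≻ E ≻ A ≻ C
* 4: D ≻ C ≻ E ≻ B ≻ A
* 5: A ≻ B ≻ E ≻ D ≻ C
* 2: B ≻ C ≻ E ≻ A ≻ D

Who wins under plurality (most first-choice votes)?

D

First-place votes: A 5, B 2, C 0, D 8, E 0.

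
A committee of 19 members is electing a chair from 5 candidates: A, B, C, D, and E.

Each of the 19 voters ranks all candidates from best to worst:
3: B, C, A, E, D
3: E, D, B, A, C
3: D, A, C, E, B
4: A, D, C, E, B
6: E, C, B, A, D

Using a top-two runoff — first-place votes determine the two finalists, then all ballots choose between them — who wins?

A

Round 1 first-place votes: A 4, B 3, C 0, D 3, E 9. E and A advance.
Runoff: E is ranked above A on 9 ballots, A above E on 10.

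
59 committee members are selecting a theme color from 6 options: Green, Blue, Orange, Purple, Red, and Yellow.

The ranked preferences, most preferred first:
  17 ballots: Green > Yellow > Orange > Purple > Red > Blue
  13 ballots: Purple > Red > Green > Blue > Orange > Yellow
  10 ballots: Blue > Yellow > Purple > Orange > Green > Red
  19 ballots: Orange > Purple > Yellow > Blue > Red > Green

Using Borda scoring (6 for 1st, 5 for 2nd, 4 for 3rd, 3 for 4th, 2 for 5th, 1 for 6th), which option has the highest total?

Green: 17×6 + 13×4 + 10×2 + 19×1 = 193
Blue: 17×1 + 13×3 + 10×6 + 19×3 = 173
Orange: 17×4 + 13×2 + 10×3 + 19×6 = 238
Purple: 17×3 + 13×6 + 10×4 + 19×5 = 264
Red: 17×2 + 13×5 + 10×1 + 19×2 = 147
Yellow: 17×5 + 13×1 + 10×5 + 19×4 = 224

Purple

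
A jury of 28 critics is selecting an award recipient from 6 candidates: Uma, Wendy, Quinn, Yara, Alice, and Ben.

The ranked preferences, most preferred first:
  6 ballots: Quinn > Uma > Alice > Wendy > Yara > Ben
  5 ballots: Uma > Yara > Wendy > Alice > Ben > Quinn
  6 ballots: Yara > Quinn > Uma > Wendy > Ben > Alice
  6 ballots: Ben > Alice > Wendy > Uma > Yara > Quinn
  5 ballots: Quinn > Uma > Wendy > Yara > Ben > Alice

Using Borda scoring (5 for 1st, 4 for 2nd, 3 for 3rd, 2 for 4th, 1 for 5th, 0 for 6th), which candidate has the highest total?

Uma: 6×4 + 5×5 + 6×3 + 6×2 + 5×4 = 99
Wendy: 6×2 + 5×3 + 6×2 + 6×3 + 5×3 = 72
Quinn: 6×5 + 5×0 + 6×4 + 6×0 + 5×5 = 79
Yara: 6×1 + 5×4 + 6×5 + 6×1 + 5×2 = 72
Alice: 6×3 + 5×2 + 6×0 + 6×4 + 5×0 = 52
Ben: 6×0 + 5×1 + 6×1 + 6×5 + 5×1 = 46

Uma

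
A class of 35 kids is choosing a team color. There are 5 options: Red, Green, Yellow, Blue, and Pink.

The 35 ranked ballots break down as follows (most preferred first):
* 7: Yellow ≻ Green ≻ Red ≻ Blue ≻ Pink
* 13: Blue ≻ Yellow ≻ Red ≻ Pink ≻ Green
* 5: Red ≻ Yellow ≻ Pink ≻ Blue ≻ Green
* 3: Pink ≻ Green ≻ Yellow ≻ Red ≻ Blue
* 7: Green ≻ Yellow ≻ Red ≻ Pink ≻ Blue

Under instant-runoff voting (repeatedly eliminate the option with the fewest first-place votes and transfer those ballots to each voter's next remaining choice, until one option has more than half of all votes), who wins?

Yellow

Round 1: Red 5, Green 7, Yellow 7, Blue 13, Pink 3. Pink eliminated.
Round 2: Red 5, Green 10, Yellow 7, Blue 13. Red eliminated.
Round 3: Green 10, Yellow 12, Blue 13. Green eliminated.
Round 4: Yellow 22, Blue 13. Yellow has a majority (≥18).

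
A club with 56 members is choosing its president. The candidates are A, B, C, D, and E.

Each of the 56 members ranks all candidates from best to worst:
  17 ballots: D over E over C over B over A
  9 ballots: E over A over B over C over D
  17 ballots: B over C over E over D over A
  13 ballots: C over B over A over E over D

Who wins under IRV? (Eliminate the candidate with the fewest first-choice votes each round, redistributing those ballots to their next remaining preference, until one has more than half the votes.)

Round 1: A 0, B 17, C 13, D 17, E 9. A eliminated.
Round 2: B 17, C 13, D 17, E 9. E eliminated.
Round 3: B 26, C 13, D 17. C eliminated.
Round 4: B 39, D 17. B has a majority (≥29).

B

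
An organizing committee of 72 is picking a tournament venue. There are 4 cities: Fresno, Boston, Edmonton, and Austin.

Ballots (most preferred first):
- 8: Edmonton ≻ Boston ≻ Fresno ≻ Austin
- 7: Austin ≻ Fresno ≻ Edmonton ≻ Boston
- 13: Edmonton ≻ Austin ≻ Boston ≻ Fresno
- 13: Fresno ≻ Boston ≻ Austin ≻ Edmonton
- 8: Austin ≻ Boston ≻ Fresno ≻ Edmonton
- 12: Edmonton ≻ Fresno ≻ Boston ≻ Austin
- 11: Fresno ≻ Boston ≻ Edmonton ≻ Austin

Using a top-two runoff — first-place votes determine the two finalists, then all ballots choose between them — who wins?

Round 1 first-place votes: Fresno 24, Boston 0, Edmonton 33, Austin 15. Edmonton and Fresno advance.
Runoff: Edmonton is ranked above Fresno on 33 ballots, Fresno above Edmonton on 39.

Fresno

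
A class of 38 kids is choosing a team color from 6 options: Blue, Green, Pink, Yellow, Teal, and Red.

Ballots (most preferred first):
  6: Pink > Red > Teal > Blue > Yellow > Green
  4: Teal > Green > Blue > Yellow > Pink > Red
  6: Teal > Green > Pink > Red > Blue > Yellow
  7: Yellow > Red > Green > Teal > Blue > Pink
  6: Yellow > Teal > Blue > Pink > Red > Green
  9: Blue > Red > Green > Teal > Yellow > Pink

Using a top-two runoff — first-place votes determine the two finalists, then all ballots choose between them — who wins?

Round 1 first-place votes: Blue 9, Green 0, Pink 6, Yellow 13, Teal 10, Red 0. Yellow and Teal advance.
Runoff: Yellow is ranked above Teal on 13 ballots, Teal above Yellow on 25.

Teal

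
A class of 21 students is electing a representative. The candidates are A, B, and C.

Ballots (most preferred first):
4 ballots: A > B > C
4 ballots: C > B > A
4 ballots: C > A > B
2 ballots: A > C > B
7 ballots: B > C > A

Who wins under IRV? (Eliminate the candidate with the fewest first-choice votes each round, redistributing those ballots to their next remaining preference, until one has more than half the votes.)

Round 1: A 6, B 7, C 8. A eliminated.
Round 2: B 11, C 10. B has a majority (≥11).

B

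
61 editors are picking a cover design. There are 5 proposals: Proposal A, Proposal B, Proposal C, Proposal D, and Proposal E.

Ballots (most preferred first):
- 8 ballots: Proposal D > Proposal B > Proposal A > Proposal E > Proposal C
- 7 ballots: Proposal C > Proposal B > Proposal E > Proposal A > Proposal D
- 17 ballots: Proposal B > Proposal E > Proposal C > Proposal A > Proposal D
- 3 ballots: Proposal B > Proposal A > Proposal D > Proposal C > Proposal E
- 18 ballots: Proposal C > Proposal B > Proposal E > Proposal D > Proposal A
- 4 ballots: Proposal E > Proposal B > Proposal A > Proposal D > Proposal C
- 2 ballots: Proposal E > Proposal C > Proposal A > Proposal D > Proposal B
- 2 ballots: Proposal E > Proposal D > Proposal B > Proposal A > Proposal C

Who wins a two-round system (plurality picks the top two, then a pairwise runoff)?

Proposal B

Round 1 first-place votes: Proposal A 0, Proposal B 20, Proposal C 25, Proposal D 8, Proposal E 8. Proposal C and Proposal B advance.
Runoff: Proposal C is ranked above Proposal B on 27 ballots, Proposal B above Proposal C on 34.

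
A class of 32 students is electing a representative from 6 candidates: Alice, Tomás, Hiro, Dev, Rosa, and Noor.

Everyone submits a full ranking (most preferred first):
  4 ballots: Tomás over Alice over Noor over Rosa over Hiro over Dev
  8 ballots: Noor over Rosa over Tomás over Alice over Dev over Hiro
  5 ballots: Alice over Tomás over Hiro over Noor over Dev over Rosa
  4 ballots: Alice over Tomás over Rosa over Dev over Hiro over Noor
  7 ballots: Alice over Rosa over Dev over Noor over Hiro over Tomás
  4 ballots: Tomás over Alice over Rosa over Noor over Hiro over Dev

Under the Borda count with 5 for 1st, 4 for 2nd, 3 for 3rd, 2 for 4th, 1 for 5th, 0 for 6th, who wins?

Alice: 4×4 + 8×2 + 5×5 + 4×5 + 7×5 + 4×4 = 128
Tomás: 4×5 + 8×3 + 5×4 + 4×4 + 7×0 + 4×5 = 100
Hiro: 4×1 + 8×0 + 5×3 + 4×1 + 7×1 + 4×1 = 34
Dev: 4×0 + 8×1 + 5×1 + 4×2 + 7×3 + 4×0 = 42
Rosa: 4×2 + 8×4 + 5×0 + 4×3 + 7×4 + 4×3 = 92
Noor: 4×3 + 8×5 + 5×2 + 4×0 + 7×2 + 4×2 = 84

Alice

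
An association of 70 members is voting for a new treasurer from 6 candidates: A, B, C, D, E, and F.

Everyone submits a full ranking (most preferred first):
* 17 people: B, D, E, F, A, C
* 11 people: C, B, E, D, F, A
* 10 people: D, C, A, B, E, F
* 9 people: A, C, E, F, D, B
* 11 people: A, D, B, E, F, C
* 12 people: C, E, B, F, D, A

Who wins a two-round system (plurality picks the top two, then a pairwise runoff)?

Round 1 first-place votes: A 20, B 17, C 23, D 10, E 0, F 0. C and A advance.
Runoff: C is ranked above A on 33 ballots, A above C on 37.

A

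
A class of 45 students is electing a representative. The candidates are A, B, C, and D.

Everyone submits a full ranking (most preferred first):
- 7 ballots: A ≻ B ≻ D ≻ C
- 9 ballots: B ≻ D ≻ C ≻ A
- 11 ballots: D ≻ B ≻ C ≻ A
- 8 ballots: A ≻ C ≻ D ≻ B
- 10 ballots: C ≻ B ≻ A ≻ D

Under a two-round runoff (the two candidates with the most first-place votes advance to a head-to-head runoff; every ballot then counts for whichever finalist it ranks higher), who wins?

A

Round 1 first-place votes: A 15, B 9, C 10, D 11. A and D advance.
Runoff: A is ranked above D on 25 ballots, D above A on 20.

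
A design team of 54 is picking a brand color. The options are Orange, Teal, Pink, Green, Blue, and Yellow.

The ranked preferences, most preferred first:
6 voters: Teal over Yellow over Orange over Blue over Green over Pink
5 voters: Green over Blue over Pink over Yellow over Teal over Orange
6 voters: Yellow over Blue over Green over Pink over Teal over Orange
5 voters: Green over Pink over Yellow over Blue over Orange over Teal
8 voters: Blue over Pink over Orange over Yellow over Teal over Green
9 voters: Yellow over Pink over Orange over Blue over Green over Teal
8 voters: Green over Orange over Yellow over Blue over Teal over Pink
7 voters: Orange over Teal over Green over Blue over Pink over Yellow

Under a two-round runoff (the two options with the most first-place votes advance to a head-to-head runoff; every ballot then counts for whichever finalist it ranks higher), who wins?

Yellow

Round 1 first-place votes: Orange 7, Teal 6, Pink 0, Green 18, Blue 8, Yellow 15. Green and Yellow advance.
Runoff: Green is ranked above Yellow on 25 ballots, Yellow above Green on 29.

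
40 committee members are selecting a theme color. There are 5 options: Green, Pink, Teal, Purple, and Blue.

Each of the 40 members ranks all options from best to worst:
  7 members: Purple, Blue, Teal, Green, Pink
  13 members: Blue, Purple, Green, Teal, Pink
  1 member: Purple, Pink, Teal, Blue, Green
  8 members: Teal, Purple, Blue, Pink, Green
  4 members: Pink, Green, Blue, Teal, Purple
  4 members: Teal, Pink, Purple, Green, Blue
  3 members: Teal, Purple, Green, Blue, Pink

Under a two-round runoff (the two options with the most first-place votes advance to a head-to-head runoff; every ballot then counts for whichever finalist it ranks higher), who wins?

Round 1 first-place votes: Green 0, Pink 4, Teal 15, Purple 8, Blue 13. Teal and Blue advance.
Runoff: Teal is ranked above Blue on 16 ballots, Blue above Teal on 24.

Blue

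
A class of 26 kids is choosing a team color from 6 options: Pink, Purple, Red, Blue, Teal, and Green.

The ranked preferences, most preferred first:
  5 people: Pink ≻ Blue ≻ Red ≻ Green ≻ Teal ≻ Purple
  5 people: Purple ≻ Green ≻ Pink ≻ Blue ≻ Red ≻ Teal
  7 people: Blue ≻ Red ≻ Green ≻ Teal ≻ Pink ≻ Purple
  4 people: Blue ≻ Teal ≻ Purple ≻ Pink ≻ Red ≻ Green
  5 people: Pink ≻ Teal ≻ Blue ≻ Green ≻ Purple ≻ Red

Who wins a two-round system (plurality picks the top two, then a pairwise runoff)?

Round 1 first-place votes: Pink 10, Purple 5, Red 0, Blue 11, Teal 0, Green 0. Blue and Pink advance.
Runoff: Blue is ranked above Pink on 11 ballots, Pink above Blue on 15.

Pink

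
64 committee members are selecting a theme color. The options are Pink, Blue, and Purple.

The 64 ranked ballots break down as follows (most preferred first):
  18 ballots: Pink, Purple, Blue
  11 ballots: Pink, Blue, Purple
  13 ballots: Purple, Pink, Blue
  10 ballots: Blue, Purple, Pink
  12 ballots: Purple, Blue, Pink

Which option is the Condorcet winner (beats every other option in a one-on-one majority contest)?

Purple vs Pink: 35–29
Purple vs Blue: 43–21
Purple beats every other option.

Purple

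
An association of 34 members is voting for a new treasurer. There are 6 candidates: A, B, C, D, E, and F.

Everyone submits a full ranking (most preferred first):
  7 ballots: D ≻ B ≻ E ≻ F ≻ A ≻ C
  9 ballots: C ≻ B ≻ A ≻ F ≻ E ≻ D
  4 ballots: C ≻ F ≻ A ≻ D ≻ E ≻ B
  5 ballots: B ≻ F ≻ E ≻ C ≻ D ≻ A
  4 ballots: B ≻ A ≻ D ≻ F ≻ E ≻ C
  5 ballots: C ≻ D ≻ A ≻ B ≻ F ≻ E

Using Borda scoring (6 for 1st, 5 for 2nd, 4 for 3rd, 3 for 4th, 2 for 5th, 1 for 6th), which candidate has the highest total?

B

A: 7×2 + 9×4 + 4×4 + 5×1 + 4×5 + 5×4 = 111
B: 7×5 + 9×5 + 4×1 + 5×6 + 4×6 + 5×3 = 153
C: 7×1 + 9×6 + 4×6 + 5×3 + 4×1 + 5×6 = 134
D: 7×6 + 9×1 + 4×3 + 5×2 + 4×4 + 5×5 = 114
E: 7×4 + 9×2 + 4×2 + 5×4 + 4×2 + 5×1 = 87
F: 7×3 + 9×3 + 4×5 + 5×5 + 4×3 + 5×2 = 115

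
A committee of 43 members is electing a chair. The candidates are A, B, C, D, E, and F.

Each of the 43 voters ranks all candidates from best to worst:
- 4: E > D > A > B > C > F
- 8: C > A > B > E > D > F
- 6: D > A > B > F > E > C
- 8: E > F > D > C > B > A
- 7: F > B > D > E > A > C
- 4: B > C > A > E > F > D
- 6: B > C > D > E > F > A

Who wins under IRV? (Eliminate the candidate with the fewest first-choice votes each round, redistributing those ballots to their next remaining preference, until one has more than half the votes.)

B

Round 1: A 0, B 10, C 8, D 6, E 12, F 7. A eliminated.
Round 2: B 10, C 8, D 6, E 12, F 7. D eliminated.
Round 3: B 16, C 8, E 12, F 7. F eliminated.
Round 4: B 23, C 8, E 12. B has a majority (≥22).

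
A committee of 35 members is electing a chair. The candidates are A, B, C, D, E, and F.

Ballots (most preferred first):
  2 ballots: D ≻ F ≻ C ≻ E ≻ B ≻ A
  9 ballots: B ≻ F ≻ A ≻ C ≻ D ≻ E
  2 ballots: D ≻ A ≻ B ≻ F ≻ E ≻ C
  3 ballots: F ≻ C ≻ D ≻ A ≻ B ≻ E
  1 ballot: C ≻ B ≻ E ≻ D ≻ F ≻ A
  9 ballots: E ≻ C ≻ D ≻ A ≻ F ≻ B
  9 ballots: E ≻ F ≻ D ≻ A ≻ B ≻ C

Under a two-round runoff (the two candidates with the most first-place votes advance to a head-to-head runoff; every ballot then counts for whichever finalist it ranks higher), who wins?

Round 1 first-place votes: A 0, B 9, C 1, D 4, E 18, F 3. E and B advance.
Runoff: E is ranked above B on 20 ballots, B above E on 15.

E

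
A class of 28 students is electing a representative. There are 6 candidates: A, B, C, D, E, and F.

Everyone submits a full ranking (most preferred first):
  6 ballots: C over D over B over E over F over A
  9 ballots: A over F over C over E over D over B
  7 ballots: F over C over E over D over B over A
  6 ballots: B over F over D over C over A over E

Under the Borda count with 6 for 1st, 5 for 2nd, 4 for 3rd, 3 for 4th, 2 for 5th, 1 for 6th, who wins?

F

A: 6×1 + 9×6 + 7×1 + 6×2 = 79
B: 6×4 + 9×1 + 7×2 + 6×6 = 83
C: 6×6 + 9×4 + 7×5 + 6×3 = 125
D: 6×5 + 9×2 + 7×3 + 6×4 = 93
E: 6×3 + 9×3 + 7×4 + 6×1 = 79
F: 6×2 + 9×5 + 7×6 + 6×5 = 129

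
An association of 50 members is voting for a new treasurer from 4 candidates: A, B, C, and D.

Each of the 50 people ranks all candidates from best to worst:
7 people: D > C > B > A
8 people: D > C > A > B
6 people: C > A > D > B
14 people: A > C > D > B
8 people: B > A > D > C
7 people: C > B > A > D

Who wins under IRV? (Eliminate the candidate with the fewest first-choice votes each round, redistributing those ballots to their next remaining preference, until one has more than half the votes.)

A

Round 1: A 14, B 8, C 13, D 15. B eliminated.
Round 2: A 22, C 13, D 15. C eliminated.
Round 3: A 35, D 15. A has a majority (≥26).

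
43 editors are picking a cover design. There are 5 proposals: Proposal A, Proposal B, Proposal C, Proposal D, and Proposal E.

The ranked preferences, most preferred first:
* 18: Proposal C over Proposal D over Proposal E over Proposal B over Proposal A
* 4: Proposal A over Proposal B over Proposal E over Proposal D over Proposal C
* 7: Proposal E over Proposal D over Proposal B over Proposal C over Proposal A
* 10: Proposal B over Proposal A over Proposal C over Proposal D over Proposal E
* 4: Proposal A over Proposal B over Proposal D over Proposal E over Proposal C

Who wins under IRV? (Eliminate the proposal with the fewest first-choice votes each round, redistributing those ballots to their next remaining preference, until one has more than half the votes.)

Proposal B

Round 1: Proposal A 8, Proposal B 10, Proposal C 18, Proposal D 0, Proposal E 7. Proposal D eliminated.
Round 2: Proposal A 8, Proposal B 10, Proposal C 18, Proposal E 7. Proposal E eliminated.
Round 3: Proposal A 8, Proposal B 17, Proposal C 18. Proposal A eliminated.
Round 4: Proposal B 25, Proposal C 18. Proposal B has a majority (≥22).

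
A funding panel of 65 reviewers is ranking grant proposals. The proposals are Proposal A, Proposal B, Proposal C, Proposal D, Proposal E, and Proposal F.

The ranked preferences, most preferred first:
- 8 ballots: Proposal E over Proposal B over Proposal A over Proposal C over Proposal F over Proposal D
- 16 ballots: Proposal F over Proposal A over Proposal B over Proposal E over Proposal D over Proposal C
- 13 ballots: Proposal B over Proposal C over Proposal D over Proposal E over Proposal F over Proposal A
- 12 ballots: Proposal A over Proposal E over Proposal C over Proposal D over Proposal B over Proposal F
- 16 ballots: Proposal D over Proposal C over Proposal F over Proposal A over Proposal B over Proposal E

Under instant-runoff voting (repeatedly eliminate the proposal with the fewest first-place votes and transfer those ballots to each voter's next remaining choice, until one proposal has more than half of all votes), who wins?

Round 1: Proposal A 12, Proposal B 13, Proposal C 0, Proposal D 16, Proposal E 8, Proposal F 16. Proposal C eliminated.
Round 2: Proposal A 12, Proposal B 13, Proposal D 16, Proposal E 8, Proposal F 16. Proposal E eliminated.
Round 3: Proposal A 12, Proposal B 21, Proposal D 16, Proposal F 16. Proposal A eliminated.
Round 4: Proposal B 21, Proposal D 28, Proposal F 16. Proposal F eliminated.
Round 5: Proposal B 37, Proposal D 28. Proposal B has a majority (≥33).

Proposal B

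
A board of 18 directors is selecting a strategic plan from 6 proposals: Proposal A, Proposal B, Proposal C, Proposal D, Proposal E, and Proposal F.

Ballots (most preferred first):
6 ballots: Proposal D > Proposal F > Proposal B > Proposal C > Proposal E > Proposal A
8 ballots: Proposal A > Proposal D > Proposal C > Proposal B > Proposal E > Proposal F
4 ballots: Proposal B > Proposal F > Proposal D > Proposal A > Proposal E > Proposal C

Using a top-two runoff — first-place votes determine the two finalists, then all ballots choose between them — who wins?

Round 1 first-place votes: Proposal A 8, Proposal B 4, Proposal C 0, Proposal D 6, Proposal E 0, Proposal F 0. Proposal A and Proposal D advance.
Runoff: Proposal A is ranked above Proposal D on 8 ballots, Proposal D above Proposal A on 10.

Proposal D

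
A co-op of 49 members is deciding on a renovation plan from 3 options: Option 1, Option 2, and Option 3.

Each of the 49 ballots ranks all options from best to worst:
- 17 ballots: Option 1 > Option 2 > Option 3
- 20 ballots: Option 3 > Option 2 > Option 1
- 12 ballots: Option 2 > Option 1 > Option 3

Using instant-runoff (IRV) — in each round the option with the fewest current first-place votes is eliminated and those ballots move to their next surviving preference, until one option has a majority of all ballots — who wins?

Option 1

Round 1: Option 1 17, Option 2 12, Option 3 20. Option 2 eliminated.
Round 2: Option 1 29, Option 3 20. Option 1 has a majority (≥25).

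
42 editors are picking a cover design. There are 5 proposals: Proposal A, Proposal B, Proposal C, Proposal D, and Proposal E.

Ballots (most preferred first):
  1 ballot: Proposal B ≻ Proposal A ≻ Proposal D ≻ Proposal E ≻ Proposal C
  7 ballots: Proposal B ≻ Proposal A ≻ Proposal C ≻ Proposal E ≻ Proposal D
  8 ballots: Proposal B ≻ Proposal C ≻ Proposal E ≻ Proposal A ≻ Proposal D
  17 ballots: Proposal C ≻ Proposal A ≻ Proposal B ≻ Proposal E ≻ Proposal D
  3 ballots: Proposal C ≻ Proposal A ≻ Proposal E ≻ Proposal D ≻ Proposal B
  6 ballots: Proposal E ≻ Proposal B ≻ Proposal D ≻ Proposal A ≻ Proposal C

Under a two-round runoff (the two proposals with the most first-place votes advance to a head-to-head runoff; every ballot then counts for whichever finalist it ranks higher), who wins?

Round 1 first-place votes: Proposal A 0, Proposal B 16, Proposal C 20, Proposal D 0, Proposal E 6. Proposal C and Proposal B advance.
Runoff: Proposal C is ranked above Proposal B on 20 ballots, Proposal B above Proposal C on 22.

Proposal B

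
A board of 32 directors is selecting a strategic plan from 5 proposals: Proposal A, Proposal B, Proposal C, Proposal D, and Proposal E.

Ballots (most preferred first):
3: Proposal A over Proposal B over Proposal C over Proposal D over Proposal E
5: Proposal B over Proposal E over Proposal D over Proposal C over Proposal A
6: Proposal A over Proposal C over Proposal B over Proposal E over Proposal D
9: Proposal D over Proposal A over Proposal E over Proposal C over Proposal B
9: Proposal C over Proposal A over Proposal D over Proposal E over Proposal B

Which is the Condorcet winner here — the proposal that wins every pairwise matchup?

Proposal A vs Proposal B: 27–5
Proposal A vs Proposal C: 18–14
Proposal A vs Proposal D: 18–14
Proposal A vs Proposal E: 27–5
Proposal A beats every other proposal.

Proposal A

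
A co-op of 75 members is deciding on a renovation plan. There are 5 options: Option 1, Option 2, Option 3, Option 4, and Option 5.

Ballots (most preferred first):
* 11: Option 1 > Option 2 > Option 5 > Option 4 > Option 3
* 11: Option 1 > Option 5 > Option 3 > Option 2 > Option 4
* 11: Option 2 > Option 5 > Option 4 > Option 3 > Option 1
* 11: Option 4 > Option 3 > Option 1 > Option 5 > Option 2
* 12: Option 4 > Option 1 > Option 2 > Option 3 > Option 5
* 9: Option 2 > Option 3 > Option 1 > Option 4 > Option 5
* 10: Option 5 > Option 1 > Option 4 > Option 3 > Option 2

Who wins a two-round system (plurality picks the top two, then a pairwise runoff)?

Round 1 first-place votes: Option 1 22, Option 2 20, Option 3 0, Option 4 23, Option 5 10. Option 4 and Option 1 advance.
Runoff: Option 4 is ranked above Option 1 on 34 ballots, Option 1 above Option 4 on 41.

Option 1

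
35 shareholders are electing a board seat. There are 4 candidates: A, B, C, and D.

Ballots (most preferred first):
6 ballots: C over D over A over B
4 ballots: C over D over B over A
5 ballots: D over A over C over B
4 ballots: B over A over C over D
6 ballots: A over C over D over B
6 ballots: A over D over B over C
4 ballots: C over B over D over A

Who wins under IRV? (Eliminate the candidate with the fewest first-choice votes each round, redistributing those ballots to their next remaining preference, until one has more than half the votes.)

A

Round 1: A 12, B 4, C 14, D 5. B eliminated.
Round 2: A 16, C 14, D 5. D eliminated.
Round 3: A 21, C 14. A has a majority (≥18).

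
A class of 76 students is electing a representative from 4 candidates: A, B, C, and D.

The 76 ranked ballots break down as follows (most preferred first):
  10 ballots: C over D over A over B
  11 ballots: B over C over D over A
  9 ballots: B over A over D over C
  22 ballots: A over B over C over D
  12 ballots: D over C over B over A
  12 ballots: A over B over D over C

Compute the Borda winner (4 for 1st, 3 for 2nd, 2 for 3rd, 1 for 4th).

B

A: 10×2 + 11×1 + 9×3 + 22×4 + 12×1 + 12×4 = 206
B: 10×1 + 11×4 + 9×4 + 22×3 + 12×2 + 12×3 = 216
C: 10×4 + 11×3 + 9×1 + 22×2 + 12×3 + 12×1 = 174
D: 10×3 + 11×2 + 9×2 + 22×1 + 12×4 + 12×2 = 164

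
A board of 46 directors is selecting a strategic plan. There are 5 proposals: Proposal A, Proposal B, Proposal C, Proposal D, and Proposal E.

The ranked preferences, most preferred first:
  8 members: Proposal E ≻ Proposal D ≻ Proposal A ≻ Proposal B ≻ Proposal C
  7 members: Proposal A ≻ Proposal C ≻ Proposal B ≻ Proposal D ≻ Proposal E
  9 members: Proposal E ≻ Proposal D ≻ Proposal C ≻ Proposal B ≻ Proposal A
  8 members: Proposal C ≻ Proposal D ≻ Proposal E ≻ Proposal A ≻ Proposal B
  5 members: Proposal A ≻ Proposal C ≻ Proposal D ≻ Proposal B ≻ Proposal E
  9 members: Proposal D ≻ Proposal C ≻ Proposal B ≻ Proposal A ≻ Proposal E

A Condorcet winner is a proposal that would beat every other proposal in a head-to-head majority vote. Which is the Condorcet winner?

Proposal D vs Proposal A: 34–12
Proposal D vs Proposal B: 39–7
Proposal D vs Proposal C: 26–20
Proposal D vs Proposal E: 29–17
Proposal D beats every other proposal.

Proposal D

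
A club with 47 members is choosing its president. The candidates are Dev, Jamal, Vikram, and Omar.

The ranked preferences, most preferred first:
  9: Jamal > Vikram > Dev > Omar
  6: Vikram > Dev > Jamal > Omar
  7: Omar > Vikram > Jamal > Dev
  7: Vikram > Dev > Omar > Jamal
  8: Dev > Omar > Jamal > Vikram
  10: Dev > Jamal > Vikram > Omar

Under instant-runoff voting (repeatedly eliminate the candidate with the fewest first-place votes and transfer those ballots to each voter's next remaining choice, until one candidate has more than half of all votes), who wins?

Vikram

Round 1: Dev 18, Jamal 9, Vikram 13, Omar 7. Omar eliminated.
Round 2: Dev 18, Jamal 9, Vikram 20. Jamal eliminated.
Round 3: Dev 18, Vikram 29. Vikram has a majority (≥24).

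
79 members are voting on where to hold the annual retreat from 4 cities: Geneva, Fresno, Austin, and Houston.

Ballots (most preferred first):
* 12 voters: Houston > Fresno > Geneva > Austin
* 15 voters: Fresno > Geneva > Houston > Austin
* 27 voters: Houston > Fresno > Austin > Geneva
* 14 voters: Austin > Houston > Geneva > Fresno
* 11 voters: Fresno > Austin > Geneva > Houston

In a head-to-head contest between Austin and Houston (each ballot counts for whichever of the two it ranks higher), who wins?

Houston

Austin is ranked above Houston on 25 ballots; Houston above Austin on 54.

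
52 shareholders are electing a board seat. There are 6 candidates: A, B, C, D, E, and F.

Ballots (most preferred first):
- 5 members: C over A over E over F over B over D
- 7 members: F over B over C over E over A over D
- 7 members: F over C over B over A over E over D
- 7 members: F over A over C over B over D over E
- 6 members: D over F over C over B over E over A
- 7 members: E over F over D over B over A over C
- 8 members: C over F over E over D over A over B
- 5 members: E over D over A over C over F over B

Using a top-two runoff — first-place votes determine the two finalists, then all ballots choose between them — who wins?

F

Round 1 first-place votes: A 0, B 0, C 13, D 6, E 12, F 21. F and C advance.
Runoff: F is ranked above C on 34 ballots, C above F on 18.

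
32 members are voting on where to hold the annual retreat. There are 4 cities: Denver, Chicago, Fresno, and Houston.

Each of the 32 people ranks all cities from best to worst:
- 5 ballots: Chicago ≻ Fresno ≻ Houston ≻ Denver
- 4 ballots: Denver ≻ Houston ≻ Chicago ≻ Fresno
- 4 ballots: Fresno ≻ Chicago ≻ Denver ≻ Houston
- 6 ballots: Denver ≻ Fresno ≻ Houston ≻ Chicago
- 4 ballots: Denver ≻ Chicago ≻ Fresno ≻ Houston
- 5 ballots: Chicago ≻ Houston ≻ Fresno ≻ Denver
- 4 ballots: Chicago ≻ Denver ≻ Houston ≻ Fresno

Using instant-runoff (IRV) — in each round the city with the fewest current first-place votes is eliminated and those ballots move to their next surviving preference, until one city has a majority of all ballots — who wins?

Round 1: Denver 14, Chicago 14, Fresno 4, Houston 0. Houston eliminated.
Round 2: Denver 14, Chicago 14, Fresno 4. Fresno eliminated.
Round 3: Denver 14, Chicago 18. Chicago has a majority (≥17).

Chicago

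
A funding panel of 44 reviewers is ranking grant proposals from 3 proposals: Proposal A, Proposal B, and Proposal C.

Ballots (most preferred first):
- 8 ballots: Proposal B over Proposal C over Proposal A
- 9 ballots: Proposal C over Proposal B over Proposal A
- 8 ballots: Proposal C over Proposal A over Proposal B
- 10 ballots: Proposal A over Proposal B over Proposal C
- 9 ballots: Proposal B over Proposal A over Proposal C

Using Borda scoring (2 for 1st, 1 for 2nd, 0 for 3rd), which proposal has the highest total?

Proposal B

Proposal A: 8×0 + 9×0 + 8×1 + 10×2 + 9×1 = 37
Proposal B: 8×2 + 9×1 + 8×0 + 10×1 + 9×2 = 53
Proposal C: 8×1 + 9×2 + 8×2 + 10×0 + 9×0 = 42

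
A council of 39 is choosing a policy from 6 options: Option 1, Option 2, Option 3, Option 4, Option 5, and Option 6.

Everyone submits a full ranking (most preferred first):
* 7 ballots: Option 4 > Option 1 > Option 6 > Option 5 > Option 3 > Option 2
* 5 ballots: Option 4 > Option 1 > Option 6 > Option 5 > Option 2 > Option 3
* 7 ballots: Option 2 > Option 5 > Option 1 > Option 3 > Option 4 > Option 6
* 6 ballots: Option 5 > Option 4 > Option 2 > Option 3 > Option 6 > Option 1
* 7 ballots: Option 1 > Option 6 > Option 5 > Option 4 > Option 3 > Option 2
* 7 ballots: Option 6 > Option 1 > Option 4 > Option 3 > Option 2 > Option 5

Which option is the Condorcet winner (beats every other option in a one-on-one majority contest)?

Option 1 vs Option 2: 26–13
Option 1 vs Option 3: 33–6
Option 1 vs Option 4: 21–18
Option 1 vs Option 5: 26–13
Option 1 vs Option 6: 26–13
Option 1 beats every other option.

Option 1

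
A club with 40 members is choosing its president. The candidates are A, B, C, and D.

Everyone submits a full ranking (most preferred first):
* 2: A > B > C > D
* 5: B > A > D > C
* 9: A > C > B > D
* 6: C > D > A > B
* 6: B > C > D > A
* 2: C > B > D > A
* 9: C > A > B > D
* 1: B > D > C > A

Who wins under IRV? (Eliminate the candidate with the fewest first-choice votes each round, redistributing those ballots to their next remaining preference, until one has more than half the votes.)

C

Round 1: A 11, B 12, C 17, D 0. D eliminated.
Round 2: A 11, B 12, C 17. A eliminated.
Round 3: B 14, C 26. C has a majority (≥21).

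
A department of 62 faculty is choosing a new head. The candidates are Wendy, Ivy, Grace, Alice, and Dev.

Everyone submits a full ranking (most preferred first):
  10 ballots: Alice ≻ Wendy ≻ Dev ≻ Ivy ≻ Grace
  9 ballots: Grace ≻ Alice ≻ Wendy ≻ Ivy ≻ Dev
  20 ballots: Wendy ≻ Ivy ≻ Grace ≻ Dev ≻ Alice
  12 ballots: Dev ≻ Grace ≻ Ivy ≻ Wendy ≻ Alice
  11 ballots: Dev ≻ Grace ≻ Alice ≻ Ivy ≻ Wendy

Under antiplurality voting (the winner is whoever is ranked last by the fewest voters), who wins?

Last-place votes: Wendy 11, Ivy 0, Grace 10, Alice 32, Dev 9.

Ivy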